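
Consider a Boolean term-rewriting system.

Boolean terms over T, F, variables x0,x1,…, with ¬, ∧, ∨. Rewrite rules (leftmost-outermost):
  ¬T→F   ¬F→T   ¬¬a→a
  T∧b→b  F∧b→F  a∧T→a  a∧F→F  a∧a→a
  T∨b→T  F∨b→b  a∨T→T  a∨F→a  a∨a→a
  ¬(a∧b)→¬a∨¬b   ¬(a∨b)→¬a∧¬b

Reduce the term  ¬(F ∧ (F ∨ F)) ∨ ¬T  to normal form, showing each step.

  start: ¬(F ∧ (F ∨ F)) ∨ ¬T
  step 1: (¬F ∨ ¬(F ∨ F)) ∨ ¬T
  step 2: (T ∨ ¬(F ∨ F)) ∨ ¬T
  step 3: T ∨ ¬T
  step 4: T

Answer: normal form = T  (in 4 steps)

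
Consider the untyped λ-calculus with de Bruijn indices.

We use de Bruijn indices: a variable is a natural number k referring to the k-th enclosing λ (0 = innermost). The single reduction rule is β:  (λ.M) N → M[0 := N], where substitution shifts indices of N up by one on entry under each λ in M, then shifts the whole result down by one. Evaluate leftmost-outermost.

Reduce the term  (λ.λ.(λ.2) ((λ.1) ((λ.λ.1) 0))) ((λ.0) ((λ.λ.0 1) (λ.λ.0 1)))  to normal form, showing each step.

Answer: normal form = λ.λ.0 (λ.λ.0 1)  (in 4 steps)

Working:
  start: (λ.λ.(λ.2) ((λ.1) ((λ.λ.1) 0))) ((λ.0) ((λ.λ.0 1) (λ.λ.0 1)))
  →1  λ.(λ.(λ.0) ((λ.λ.0 1) (λ.λ.0 1))) ((λ.1) ((λ.λ.1) 0))
  →2  λ.(λ.0) ((λ.λ.0 1) (λ.λ.0 1))
  →3  λ.(λ.λ.0 1) (λ.λ.0 1)
  →4  λ.λ.0 (λ.λ.0 1)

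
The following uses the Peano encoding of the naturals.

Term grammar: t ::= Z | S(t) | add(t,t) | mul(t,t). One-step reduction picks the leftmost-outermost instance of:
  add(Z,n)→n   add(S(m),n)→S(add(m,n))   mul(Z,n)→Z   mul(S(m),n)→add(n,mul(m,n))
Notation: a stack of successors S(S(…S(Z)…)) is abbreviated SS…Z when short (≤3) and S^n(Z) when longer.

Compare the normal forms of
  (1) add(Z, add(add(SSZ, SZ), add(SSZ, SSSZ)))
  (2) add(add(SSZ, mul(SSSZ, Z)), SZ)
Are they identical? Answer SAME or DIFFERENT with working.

Answer: DIFFERENT — A ⇓ S^8(Z), B ⇓ SSSZ

Working:
Term A:
  start: add(Z, add(add(SSZ, SZ), add(SSZ, SSSZ)))
  [1] add(add(SSZ, SZ), add(SSZ, SSSZ))
  [2] add(S(add(SZ, SZ)), add(SSZ, SSSZ))
  [3] S(add(add(SZ, SZ), add(SSZ, SSSZ)))
  [4] S(add(S(add(Z, SZ)), add(SSZ, SSSZ)))
  [5] S(S(add(add(Z, SZ), add(SSZ, SSSZ))))
  [6] S(S(add(SZ, add(SSZ, SSSZ))))
  [7] S(S(S(add(Z, add(SSZ, SSSZ)))))
  [8] S(S(S(add(SSZ, SSSZ))))
  [9] S(S(S(S(add(SZ, SSSZ)))))
  [10] S(S(S(S(S(add(Z, SSSZ))))))
  [11] S^8(Z)

Term B:
  start: add(add(SSZ, mul(SSSZ, Z)), SZ)
  [1] add(S(add(SZ, mul(SSSZ, Z))), SZ)
  [2] S(add(add(SZ, mul(SSSZ, Z)), SZ))
  [3] S(add(S(add(Z, mul(SSSZ, Z))), SZ))
  [4] S(S(add(add(Z, mul(SSSZ, Z)), SZ)))
  [5] S(S(add(mul(SSSZ, Z), SZ)))
  [6] S(S(add(add(Z, mul(SSZ, Z)), SZ)))
  [7] S(S(add(mul(SSZ, Z), SZ)))
  [8] S(S(add(add(Z, mul(SZ, Z)), SZ)))
  [9] S(S(add(mul(SZ, Z), SZ)))
  [10] S(S(add(add(Z, mul(Z, Z)), SZ)))
  [11] S(S(add(mul(Z, Z), SZ)))
  [12] S(S(add(Z, SZ)))
  [13] SSSZ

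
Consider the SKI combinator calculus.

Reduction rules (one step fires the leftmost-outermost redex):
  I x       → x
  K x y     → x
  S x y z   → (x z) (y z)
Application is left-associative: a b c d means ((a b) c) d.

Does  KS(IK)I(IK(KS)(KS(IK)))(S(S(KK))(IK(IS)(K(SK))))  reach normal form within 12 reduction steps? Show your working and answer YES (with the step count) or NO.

  start: KS(IK)I(IK(KS)(KS(IK)))(S(S(KK))(IK(IS)(K(SK))))
  [1] SI(IK(KS)(KS(IK)))(S(S(KK))(IK(IS)(K(SK))))
  [2] I(S(S(KK))(IK(IS)(K(SK))))(IK(KS)(KS(IK))(S(S(KK))(IK(IS)(K(SK)))))
  [3] S(S(KK))(IK(IS)(K(SK)))(IK(KS)(KS(IK))(S(S(KK))(IK(IS)(K(SK)))))
  [4] S(KK)(IK(KS)(KS(IK))(S(S(KK))(IK(IS)(K(SK)))))(IK(IS)(K(SK))(IK(KS)(KS(IK))(S(S(KK))(IK(IS)(K(SK))))))
  [5] KK(IK(IS)(K(SK))(IK(KS)(KS(IK))(S(S(KK))(IK(IS)(K(SK))))))(IK(KS)(KS(IK))(S(S(KK))(IK(IS)(K(SK))))(IK(IS)(K(SK))(IK(KS)(KS(IK))(S(S(KK))(IK(IS)(K(SK)))))))
  [6] K(IK(KS)(KS(IK))(S(S(KK))(IK(IS)(K(SK))))(IK(IS)(K(SK))(IK(KS)(KS(IK))(S(S(KK))(IK(IS)(K(SK)))))))
  [7] K(K(KS)(KS(IK))(S(S(KK))(IK(IS)(K(SK))))(IK(IS)(K(SK))(IK(KS)(KS(IK))(S(S(KK))(IK(IS)(K(SK)))))))
  [8] K(KS(S(S(KK))(IK(IS)(K(SK))))(IK(IS)(K(SK))(IK(KS)(KS(IK))(S(S(KK))(IK(IS)(K(SK)))))))
  [9] K(S(IK(IS)(K(SK))(IK(KS)(KS(IK))(S(S(KK))(IK(IS)(K(SK)))))))
  [10] K(S(K(IS)(K(SK))(IK(KS)(KS(IK))(S(S(KK))(IK(IS)(K(SK)))))))
  [11] K(S(IS(IK(KS)(KS(IK))(S(S(KK))(IK(IS)(K(SK)))))))
  [12] K(S(S(IK(KS)(KS(IK))(S(S(KK))(IK(IS)(K(SK)))))))

Answer: NO — after 12 steps the term is K(S(S(IK(KS)(KS(IK))(S(S(KK))(IK(IS)(K(SK))))))), not yet normal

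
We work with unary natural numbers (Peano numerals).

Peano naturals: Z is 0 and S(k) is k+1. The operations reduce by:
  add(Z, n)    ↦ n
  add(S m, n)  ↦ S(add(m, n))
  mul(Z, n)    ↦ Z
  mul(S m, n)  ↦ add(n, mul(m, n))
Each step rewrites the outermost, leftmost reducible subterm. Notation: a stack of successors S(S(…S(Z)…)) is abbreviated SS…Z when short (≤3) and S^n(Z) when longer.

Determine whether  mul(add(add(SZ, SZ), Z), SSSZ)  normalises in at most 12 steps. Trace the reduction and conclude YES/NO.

Answer: NO — after 12 steps the term is S(S(S(S(S(add(SZ, mul(add(Z, Z), SSSZ))))))), not yet normal

Derivation:
  start: mul(add(add(SZ, SZ), Z), SSSZ)
  →1  mul(add(S(add(Z, SZ)), Z), SSSZ)
  →2  mul(S(add(add(Z, SZ), Z)), SSSZ)
  →3  add(SSSZ, mul(add(add(Z, SZ), Z), SSSZ))
  →4  S(add(SSZ, mul(add(add(Z, SZ), Z), SSSZ)))
  →5  S(S(add(SZ, mul(add(add(Z, SZ), Z), SSSZ))))
  →6  S(S(S(add(Z, mul(add(add(Z, SZ), Z), SSSZ)))))
  →7  S(S(S(mul(add(add(Z, SZ), Z), SSSZ))))
  →8  S(S(S(mul(add(SZ, Z), SSSZ))))
  →9  S(S(S(mul(S(add(Z, Z)), SSSZ))))
  →10  S(S(S(add(SSSZ, mul(add(Z, Z), SSSZ)))))
  →11  S(S(S(S(add(SSZ, mul(add(Z, Z), SSSZ))))))
  →12  S(S(S(S(S(add(SZ, mul(add(Z, Z), SSSZ)))))))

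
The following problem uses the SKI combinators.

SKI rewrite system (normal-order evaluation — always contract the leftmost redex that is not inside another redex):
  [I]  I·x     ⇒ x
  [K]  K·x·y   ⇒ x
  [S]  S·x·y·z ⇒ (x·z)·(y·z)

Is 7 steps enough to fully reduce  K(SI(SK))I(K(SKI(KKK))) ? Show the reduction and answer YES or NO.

  start: K(SI(SK))I(K(SKI(KKK)))
  [1] SI(SK)(K(SKI(KKK)))
  [2] I(K(SKI(KKK)))(SK(K(SKI(KKK))))
  [3] K(SKI(KKK))(SK(K(SKI(KKK))))
  [4] SKI(KKK)
  [5] K(KKK)(I(KKK))
  [6] KKK
  [7] K

Answer: YES — reaches normal form K in 7 ≤ 7 steps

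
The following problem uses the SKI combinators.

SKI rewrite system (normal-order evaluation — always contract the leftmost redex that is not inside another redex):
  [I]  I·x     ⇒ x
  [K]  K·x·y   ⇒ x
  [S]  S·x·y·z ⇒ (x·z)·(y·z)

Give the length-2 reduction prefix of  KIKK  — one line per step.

Answer: after 2 steps: K

Derivation:
  start: KIKK
  [1] IK
  [2] K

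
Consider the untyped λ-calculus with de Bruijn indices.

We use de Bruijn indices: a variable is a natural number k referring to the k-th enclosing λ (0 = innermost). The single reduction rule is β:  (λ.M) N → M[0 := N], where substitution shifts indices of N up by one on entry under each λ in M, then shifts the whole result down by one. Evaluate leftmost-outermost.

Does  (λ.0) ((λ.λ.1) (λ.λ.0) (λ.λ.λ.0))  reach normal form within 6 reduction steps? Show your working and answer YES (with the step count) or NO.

Answer: YES — reaches normal form λ.λ.0 in 3 ≤ 6 steps

Working:
  start: (λ.0) ((λ.λ.1) (λ.λ.0) (λ.λ.λ.0))
  [1] (λ.λ.1) (λ.λ.0) (λ.λ.λ.0)
  [2] (λ.λ.λ.0) (λ.λ.λ.0)
  [3] λ.λ.0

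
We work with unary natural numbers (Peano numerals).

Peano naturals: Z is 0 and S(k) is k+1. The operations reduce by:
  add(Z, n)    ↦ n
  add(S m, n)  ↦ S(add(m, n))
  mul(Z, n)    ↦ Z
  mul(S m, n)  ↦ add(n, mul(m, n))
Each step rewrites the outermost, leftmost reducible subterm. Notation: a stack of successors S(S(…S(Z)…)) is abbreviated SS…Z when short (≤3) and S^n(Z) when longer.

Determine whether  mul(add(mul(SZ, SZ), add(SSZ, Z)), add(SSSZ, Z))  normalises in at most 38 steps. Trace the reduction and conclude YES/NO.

Answer: YES — reaches normal form S^9(Z) in 37 ≤ 38 steps

Working:
  start: mul(add(mul(SZ, SZ), add(SSZ, Z)), add(SSSZ, Z))
  →1  mul(add(add(SZ, mul(Z, SZ)), add(SSZ, Z)), add(SSSZ, Z))
  →2  mul(add(S(add(Z, mul(Z, SZ))), add(SSZ, Z)), add(SSSZ, Z))
  →3  mul(S(add(add(Z, mul(Z, SZ)), add(SSZ, Z))), add(SSSZ, Z))
  →4  add(add(SSSZ, Z), mul(add(add(Z, mul(Z, SZ)), add(SSZ, Z)), add(SSSZ, Z)))
  →5  add(S(add(SSZ, Z)), mul(add(add(Z, mul(Z, SZ)), add(SSZ, Z)), add(SSSZ, Z)))
  →6  S(add(add(SSZ, Z), mul(add(add(Z, mul(Z, SZ)), add(SSZ, Z)), add(SSSZ, Z))))
  →7  S(add(S(add(SZ, Z)), mul(add(add(Z, mul(Z, SZ)), add(SSZ, Z)), add(SSSZ, Z))))
  →8  S(S(add(add(SZ, Z), mul(add(add(Z, mul(Z, SZ)), add(SSZ, Z)), add(SSSZ, Z)))))
  →9  S(S(add(S(add(Z, Z)), mul(add(add(Z, mul(Z, SZ)), add(SSZ, Z)), add(SSSZ, Z)))))
  →10  S(S(S(add(add(Z, Z), mul(add(add(Z, mul(Z, SZ)), add(SSZ, Z)), add(SSSZ, Z))))))
  →11  S(S(S(add(Z, mul(add(add(Z, mul(Z, SZ)), add(SSZ, Z)), add(SSSZ, Z))))))
  →12  S(S(S(mul(add(add(Z, mul(Z, SZ)), add(SSZ, Z)), add(SSSZ, Z)))))
  →13  S(S(S(mul(add(mul(Z, SZ), add(SSZ, Z)), add(SSSZ, Z)))))
  →14  S(S(S(mul(add(Z, add(SSZ, Z)), add(SSSZ, Z)))))
  →15  S(S(S(mul(add(SSZ, Z), add(SSSZ, Z)))))
  →16  S(S(S(mul(S(add(SZ, Z)), add(SSSZ, Z)))))
  →17  S(S(S(add(add(SSSZ, Z), mul(add(SZ, Z), add(SSSZ, Z))))))
  →18  S(S(S(add(S(add(SSZ, Z)), mul(add(SZ, Z), add(SSSZ, Z))))))
  →19  S(S(S(S(add(add(SSZ, Z), mul(add(SZ, Z), add(SSSZ, Z)))))))
  →20  S(S(S(S(add(S(add(SZ, Z)), mul(add(SZ, Z), add(SSSZ, Z)))))))
  →21  S(S(S(S(S(add(add(SZ, Z), mul(add(SZ, Z), add(SSSZ, Z))))))))
  →22  S(S(S(S(S(add(S(add(Z, Z)), mul(add(SZ, Z), add(SSSZ, Z))))))))
  →23  S(S(S(S(S(S(add(add(Z, Z), mul(add(SZ, Z), add(SSSZ, Z)))))))))
  →24  S(S(S(S(S(S(add(Z, mul(add(SZ, Z), add(SSSZ, Z)))))))))
  →25  S(S(S(S(S(S(mul(add(SZ, Z), add(SSSZ, Z))))))))
  →26  S(S(S(S(S(S(mul(S(add(Z, Z)), add(SSSZ, Z))))))))
  →27  S(S(S(S(S(S(add(add(SSSZ, Z), mul(add(Z, Z), add(SSSZ, Z)))))))))
  →28  S(S(S(S(S(S(add(S(add(SSZ, Z)), mul(add(Z, Z), add(SSSZ, Z)))))))))
  →29  S(S(S(S(S(S(S(add(add(SSZ, Z), mul(add(Z, Z), add(SSSZ, Z))))))))))
  →30  S(S(S(S(S(S(S(add(S(add(SZ, Z)), mul(add(Z, Z), add(SSSZ, Z))))))))))
  →31  S(S(S(S(S(S(S(S(add(add(SZ, Z), mul(add(Z, Z), add(SSSZ, Z)))))))))))
  →32  S(S(S(S(S(S(S(S(add(S(add(Z, Z)), mul(add(Z, Z), add(SSSZ, Z)))))))))))
  →33  S(S(S(S(S(S(S(S(S(add(add(Z, Z), mul(add(Z, Z), add(SSSZ, Z))))))))))))
  →34  S(S(S(S(S(S(S(S(S(add(Z, mul(add(Z, Z), add(SSSZ, Z))))))))))))
  →35  S(S(S(S(S(S(S(S(S(mul(add(Z, Z), add(SSSZ, Z)))))))))))
  →36  S(S(S(S(S(S(S(S(S(mul(Z, add(SSSZ, Z)))))))))))
  →37  S^9(Z)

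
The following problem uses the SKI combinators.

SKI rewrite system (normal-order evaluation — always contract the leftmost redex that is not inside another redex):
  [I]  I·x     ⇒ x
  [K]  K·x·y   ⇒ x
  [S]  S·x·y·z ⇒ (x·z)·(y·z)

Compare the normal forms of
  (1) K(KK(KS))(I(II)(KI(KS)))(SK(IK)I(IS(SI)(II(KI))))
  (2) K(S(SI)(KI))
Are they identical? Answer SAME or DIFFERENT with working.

Term A:
  start: K(KK(KS))(I(II)(KI(KS)))(SK(IK)I(IS(SI)(II(KI))))
  →1  KK(KS)(SK(IK)I(IS(SI)(II(KI))))
  →2  K(SK(IK)I(IS(SI)(II(KI))))
  →3  K(KI(IKI)(IS(SI)(II(KI))))
  →4  K(I(IS(SI)(II(KI))))
  →5  K(IS(SI)(II(KI)))
  →6  K(S(SI)(II(KI)))
  →7  K(S(SI)(I(KI)))
  →8  K(S(SI)(KI))

Term B:
  start: K(S(SI)(KI))

Answer: SAME — A ⇓ K(S(SI)(KI)), B ⇓ K(S(SI)(KI))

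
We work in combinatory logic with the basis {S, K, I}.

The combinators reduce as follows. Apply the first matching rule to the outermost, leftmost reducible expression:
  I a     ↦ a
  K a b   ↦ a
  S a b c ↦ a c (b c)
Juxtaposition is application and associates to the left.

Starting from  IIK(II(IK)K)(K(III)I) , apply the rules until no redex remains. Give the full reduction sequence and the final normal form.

Answer: normal form = KK  (in 6 steps)

Derivation:
  start: IIK(II(IK)K)(K(III)I)
  [1] IK(II(IK)K)(K(III)I)
  [2] K(II(IK)K)(K(III)I)
  [3] II(IK)K
  [4] I(IK)K
  [5] IKK
  [6] KK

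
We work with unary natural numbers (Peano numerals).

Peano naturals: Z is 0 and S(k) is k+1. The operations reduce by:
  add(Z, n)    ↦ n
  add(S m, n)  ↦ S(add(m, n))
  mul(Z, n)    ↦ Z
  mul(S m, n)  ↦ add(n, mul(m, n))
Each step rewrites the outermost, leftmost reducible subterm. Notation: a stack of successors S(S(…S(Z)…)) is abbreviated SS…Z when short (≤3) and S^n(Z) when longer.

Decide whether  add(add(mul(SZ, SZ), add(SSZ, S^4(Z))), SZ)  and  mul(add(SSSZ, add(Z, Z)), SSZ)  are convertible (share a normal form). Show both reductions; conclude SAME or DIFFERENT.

Answer: DIFFERENT — A ⇓ S^8(Z), B ⇓ S^6(Z)

Working:
Term A:
  start: add(add(mul(SZ, SZ), add(SSZ, S^4(Z))), SZ)
  [1] add(add(add(SZ, mul(Z, SZ)), add(SSZ, S^4(Z))), SZ)
  [2] add(add(S(add(Z, mul(Z, SZ))), add(SSZ, S^4(Z))), SZ)
  [3] add(S(add(add(Z, mul(Z, SZ)), add(SSZ, S^4(Z)))), SZ)
  [4] S(add(add(add(Z, mul(Z, SZ)), add(SSZ, S^4(Z))), SZ))
  [5] S(add(add(mul(Z, SZ), add(SSZ, S^4(Z))), SZ))
  [6] S(add(add(Z, add(SSZ, S^4(Z))), SZ))
  [7] S(add(add(SSZ, S^4(Z)), SZ))
  [8] S(add(S(add(SZ, S^4(Z))), SZ))
  [9] S(S(add(add(SZ, S^4(Z)), SZ)))
  [10] S(S(add(S(add(Z, S^4(Z))), SZ)))
  [11] S(S(S(add(add(Z, S^4(Z)), SZ))))
  [12] S(S(S(add(S^4(Z), SZ))))
  [13] S(S(S(S(add(SSSZ, SZ)))))
  [14] S(S(S(S(S(add(SSZ, SZ))))))
  [15] S(S(S(S(S(S(add(SZ, SZ)))))))
  [16] S(S(S(S(S(S(S(add(Z, SZ))))))))
  [17] S^8(Z)

Term B:
  start: mul(add(SSSZ, add(Z, Z)), SSZ)
  [1] mul(S(add(SSZ, add(Z, Z))), SSZ)
  [2] add(SSZ, mul(add(SSZ, add(Z, Z)), SSZ))
  [3] S(add(SZ, mul(add(SSZ, add(Z, Z)), SSZ)))
  [4] S(S(add(Z, mul(add(SSZ, add(Z, Z)), SSZ))))
  [5] S(S(mul(add(SSZ, add(Z, Z)), SSZ)))
  [6] S(S(mul(S(add(SZ, add(Z, Z))), SSZ)))
  [7] S(S(add(SSZ, mul(add(SZ, add(Z, Z)), SSZ))))
  [8] S(S(S(add(SZ, mul(add(SZ, add(Z, Z)), SSZ)))))
  [9] S(S(S(S(add(Z, mul(add(SZ, add(Z, Z)), SSZ))))))
  [10] S(S(S(S(mul(add(SZ, add(Z, Z)), SSZ)))))
  [11] S(S(S(S(mul(S(add(Z, add(Z, Z))), SSZ)))))
  [12] S(S(S(S(add(SSZ, mul(add(Z, add(Z, Z)), SSZ))))))
  [13] S(S(S(S(S(add(SZ, mul(add(Z, add(Z, Z)), SSZ)))))))
  [14] S(S(S(S(S(S(add(Z, mul(add(Z, add(Z, Z)), SSZ))))))))
  [15] S(S(S(S(S(S(mul(add(Z, add(Z, Z)), SSZ)))))))
  [16] S(S(S(S(S(S(mul(add(Z, Z), SSZ)))))))
  [17] S(S(S(S(S(S(mul(Z, SSZ)))))))
  [18] S^6(Z)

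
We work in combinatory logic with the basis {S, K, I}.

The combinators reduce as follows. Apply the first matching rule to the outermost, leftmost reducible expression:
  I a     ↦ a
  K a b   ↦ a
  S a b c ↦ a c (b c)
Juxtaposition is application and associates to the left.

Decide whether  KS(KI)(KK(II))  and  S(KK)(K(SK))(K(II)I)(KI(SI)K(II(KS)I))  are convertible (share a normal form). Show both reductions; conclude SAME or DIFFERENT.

Term A:
  start: KS(KI)(KK(II))
  →1  S(KK(II))
  →2  SK

Term B:
  start: S(KK)(K(SK))(K(II)I)(KI(SI)K(II(KS)I))
  →1  KK(K(II)I)(K(SK)(K(II)I))(KI(SI)K(II(KS)I))
  →2  K(K(SK)(K(II)I))(KI(SI)K(II(KS)I))
  →3  K(SK)(K(II)I)
  →4  SK

Answer: SAME — A ⇓ SK, B ⇓ SK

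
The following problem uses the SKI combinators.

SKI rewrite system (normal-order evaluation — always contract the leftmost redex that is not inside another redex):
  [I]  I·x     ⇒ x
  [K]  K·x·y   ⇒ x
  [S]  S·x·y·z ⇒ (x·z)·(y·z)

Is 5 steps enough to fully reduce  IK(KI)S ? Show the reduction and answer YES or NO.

  start: IK(KI)S
  [1] K(KI)S
  [2] KI

Answer: YES — reaches normal form KI in 2 ≤ 5 steps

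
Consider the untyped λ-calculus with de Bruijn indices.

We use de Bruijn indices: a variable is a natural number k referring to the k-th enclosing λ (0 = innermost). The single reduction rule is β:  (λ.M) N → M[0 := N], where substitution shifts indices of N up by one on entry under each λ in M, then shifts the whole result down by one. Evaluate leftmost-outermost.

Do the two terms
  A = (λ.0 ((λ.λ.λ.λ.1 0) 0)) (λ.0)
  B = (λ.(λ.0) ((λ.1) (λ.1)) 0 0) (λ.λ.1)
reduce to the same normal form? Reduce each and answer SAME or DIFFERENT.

Answer: DIFFERENT — A ⇓ λ.λ.λ.1 0, B ⇓ λ.λ.1

Working:
Term A:
  start: (λ.0 ((λ.λ.λ.λ.1 0) 0)) (λ.0)
  step 1: (λ.0) ((λ.λ.λ.λ.1 0) (λ.0))
  step 2: (λ.λ.λ.λ.1 0) (λ.0)
  step 3: λ.λ.λ.1 0

Term B:
  start: (λ.(λ.0) ((λ.1) (λ.1)) 0 0) (λ.λ.1)
  step 1: (λ.0) ((λ.λ.λ.1) (λ.λ.λ.1)) (λ.λ.1) (λ.λ.1)
  step 2: (λ.λ.λ.1) (λ.λ.λ.1) (λ.λ.1) (λ.λ.1)
  step 3: (λ.λ.1) (λ.λ.1) (λ.λ.1)
  step 4: (λ.λ.λ.1) (λ.λ.1)
  step 5: λ.λ.1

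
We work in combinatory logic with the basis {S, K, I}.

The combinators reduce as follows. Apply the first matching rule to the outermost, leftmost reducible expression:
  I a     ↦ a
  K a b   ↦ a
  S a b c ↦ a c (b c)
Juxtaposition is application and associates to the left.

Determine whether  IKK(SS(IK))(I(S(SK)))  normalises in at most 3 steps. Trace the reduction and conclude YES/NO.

Answer: YES — reaches normal form K(S(SK)) in 3 ≤ 3 steps

Working:
  start: IKK(SS(IK))(I(S(SK)))
  →1  KK(SS(IK))(I(S(SK)))
  →2  K(I(S(SK)))
  →3  K(S(SK))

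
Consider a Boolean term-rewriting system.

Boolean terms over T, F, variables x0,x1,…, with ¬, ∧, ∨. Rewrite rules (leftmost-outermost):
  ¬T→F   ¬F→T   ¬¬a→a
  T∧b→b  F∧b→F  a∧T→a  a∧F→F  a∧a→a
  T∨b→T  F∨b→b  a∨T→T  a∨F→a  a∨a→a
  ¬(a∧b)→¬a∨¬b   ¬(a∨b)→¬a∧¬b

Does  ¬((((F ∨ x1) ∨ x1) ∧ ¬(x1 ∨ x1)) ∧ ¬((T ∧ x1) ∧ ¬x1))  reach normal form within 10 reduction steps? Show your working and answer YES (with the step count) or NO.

Answer: NO — after 10 steps the term is (¬x1 ∨ x1) ∨ ((T ∧ x1) ∧ ¬x1), not yet normal

Reduction:
  start: ¬((((F ∨ x1) ∨ x1) ∧ ¬(x1 ∨ x1)) ∧ ¬((T ∧ x1) ∧ ¬x1))
  →1  ¬(((F ∨ x1) ∨ x1) ∧ ¬(x1 ∨ x1)) ∨ ¬¬((T ∧ x1) ∧ ¬x1)
  →2  (¬((F ∨ x1) ∨ x1) ∨ ¬¬(x1 ∨ x1)) ∨ ¬¬((T ∧ x1) ∧ ¬x1)
  →3  ((¬(F ∨ x1) ∧ ¬x1) ∨ ¬¬(x1 ∨ x1)) ∨ ¬¬((T ∧ x1) ∧ ¬x1)
  →4  (((¬F ∧ ¬x1) ∧ ¬x1) ∨ ¬¬(x1 ∨ x1)) ∨ ¬¬((T ∧ x1) ∧ ¬x1)
  →5  (((T ∧ ¬x1) ∧ ¬x1) ∨ ¬¬(x1 ∨ x1)) ∨ ¬¬((T ∧ x1) ∧ ¬x1)
  →6  ((¬x1 ∧ ¬x1) ∨ ¬¬(x1 ∨ x1)) ∨ ¬¬((T ∧ x1) ∧ ¬x1)
  →7  (¬x1 ∨ ¬¬(x1 ∨ x1)) ∨ ¬¬((T ∧ x1) ∧ ¬x1)
  →8  (¬x1 ∨ (x1 ∨ x1)) ∨ ¬¬((T ∧ x1) ∧ ¬x1)
  →9  (¬x1 ∨ x1) ∨ ¬¬((T ∧ x1) ∧ ¬x1)
  →10  (¬x1 ∨ x1) ∨ ((T ∧ x1) ∧ ¬x1)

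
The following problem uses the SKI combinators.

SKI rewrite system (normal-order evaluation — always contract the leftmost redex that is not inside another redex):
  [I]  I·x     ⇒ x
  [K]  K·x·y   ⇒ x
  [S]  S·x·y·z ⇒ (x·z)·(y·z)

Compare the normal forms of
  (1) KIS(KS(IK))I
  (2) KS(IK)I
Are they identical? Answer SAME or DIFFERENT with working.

Term A:
  start: KIS(KS(IK))I
  →1  I(KS(IK))I
  →2  KS(IK)I
  →3  SI

Term B:
  start: KS(IK)I
  →1  SI

Answer: SAME — A ⇓ SI, B ⇓ SI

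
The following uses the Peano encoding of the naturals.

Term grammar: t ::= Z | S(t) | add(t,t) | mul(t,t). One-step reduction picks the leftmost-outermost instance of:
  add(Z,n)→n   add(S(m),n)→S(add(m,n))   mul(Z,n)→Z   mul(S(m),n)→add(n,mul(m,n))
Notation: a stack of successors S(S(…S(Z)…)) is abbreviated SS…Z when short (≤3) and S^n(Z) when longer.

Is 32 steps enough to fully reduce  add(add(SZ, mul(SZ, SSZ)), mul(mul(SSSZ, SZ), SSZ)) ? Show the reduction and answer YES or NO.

Answer: NO — after 32 steps the term is S(S(S(S(S(S(S(S(S(mul(mul(Z, SZ), SSZ)))))))))), not yet normal

Derivation:
  start: add(add(SZ, mul(SZ, SSZ)), mul(mul(SSSZ, SZ), SSZ))
  step 1: add(S(add(Z, mul(SZ, SSZ))), mul(mul(SSSZ, SZ), SSZ))
  step 2: S(add(add(Z, mul(SZ, SSZ)), mul(mul(SSSZ, SZ), SSZ)))
  step 3: S(add(mul(SZ, SSZ), mul(mul(SSSZ, SZ), SSZ)))
  step 4: S(add(add(SSZ, mul(Z, SSZ)), mul(mul(SSSZ, SZ), SSZ)))
  step 5: S(add(S(add(SZ, mul(Z, SSZ))), mul(mul(SSSZ, SZ), SSZ)))
  step 6: S(S(add(add(SZ, mul(Z, SSZ)), mul(mul(SSSZ, SZ), SSZ))))
  step 7: S(S(add(S(add(Z, mul(Z, SSZ))), mul(mul(SSSZ, SZ), SSZ))))
  step 8: S(S(S(add(add(Z, mul(Z, SSZ)), mul(mul(SSSZ, SZ), SSZ)))))
  step 9: S(S(S(add(mul(Z, SSZ), mul(mul(SSSZ, SZ), SSZ)))))
  step 10: S(S(S(add(Z, mul(mul(SSSZ, SZ), SSZ)))))
  step 11: S(S(S(mul(mul(SSSZ, SZ), SSZ))))
  step 12: S(S(S(mul(add(SZ, mul(SSZ, SZ)), SSZ))))
  step 13: S(S(S(mul(S(add(Z, mul(SSZ, SZ))), SSZ))))
  step 14: S(S(S(add(SSZ, mul(add(Z, mul(SSZ, SZ)), SSZ)))))
  step 15: S(S(S(S(add(SZ, mul(add(Z, mul(SSZ, SZ)), SSZ))))))
  step 16: S(S(S(S(S(add(Z, mul(add(Z, mul(SSZ, SZ)), SSZ)))))))
  step 17: S(S(S(S(S(mul(add(Z, mul(SSZ, SZ)), SSZ))))))
  step 18: S(S(S(S(S(mul(mul(SSZ, SZ), SSZ))))))
  step 19: S(S(S(S(S(mul(add(SZ, mul(SZ, SZ)), SSZ))))))
  step 20: S(S(S(S(S(mul(S(add(Z, mul(SZ, SZ))), SSZ))))))
  step 21: S(S(S(S(S(add(SSZ, mul(add(Z, mul(SZ, SZ)), SSZ)))))))
  step 22: S(S(S(S(S(S(add(SZ, mul(add(Z, mul(SZ, SZ)), SSZ))))))))
  step 23: S(S(S(S(S(S(S(add(Z, mul(add(Z, mul(SZ, SZ)), SSZ)))))))))
  step 24: S(S(S(S(S(S(S(mul(add(Z, mul(SZ, SZ)), SSZ))))))))
  step 25: S(S(S(S(S(S(S(mul(mul(SZ, SZ), SSZ))))))))
  step 26: S(S(S(S(S(S(S(mul(add(SZ, mul(Z, SZ)), SSZ))))))))
  step 27: S(S(S(S(S(S(S(mul(S(add(Z, mul(Z, SZ))), SSZ))))))))
  step 28: S(S(S(S(S(S(S(add(SSZ, mul(add(Z, mul(Z, SZ)), SSZ)))))))))
  step 29: S(S(S(S(S(S(S(S(add(SZ, mul(add(Z, mul(Z, SZ)), SSZ))))))))))
  step 30: S(S(S(S(S(S(S(S(S(add(Z, mul(add(Z, mul(Z, SZ)), SSZ)))))))))))
  step 31: S(S(S(S(S(S(S(S(S(mul(add(Z, mul(Z, SZ)), SSZ))))))))))
  step 32: S(S(S(S(S(S(S(S(S(mul(mul(Z, SZ), SSZ))))))))))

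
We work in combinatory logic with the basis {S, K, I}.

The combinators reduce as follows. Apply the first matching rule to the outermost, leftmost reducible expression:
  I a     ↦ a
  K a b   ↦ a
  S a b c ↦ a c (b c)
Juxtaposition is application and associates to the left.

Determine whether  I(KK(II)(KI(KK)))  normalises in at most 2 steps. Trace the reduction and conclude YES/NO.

Answer: NO — after 2 steps the term is K(KI(KK)), not yet normal

Reduction:
  start: I(KK(II)(KI(KK)))
  [1] KK(II)(KI(KK))
  [2] K(KI(KK))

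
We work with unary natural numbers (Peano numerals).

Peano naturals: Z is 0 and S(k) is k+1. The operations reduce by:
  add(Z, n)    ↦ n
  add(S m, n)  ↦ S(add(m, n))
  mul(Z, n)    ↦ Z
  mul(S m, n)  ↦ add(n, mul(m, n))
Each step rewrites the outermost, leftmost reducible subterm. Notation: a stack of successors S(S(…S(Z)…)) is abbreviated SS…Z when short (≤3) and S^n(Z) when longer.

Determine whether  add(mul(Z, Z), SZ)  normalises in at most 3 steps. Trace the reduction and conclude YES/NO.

Answer: YES — reaches normal form SZ in 2 ≤ 3 steps

Working:
  start: add(mul(Z, Z), SZ)
  →1  add(Z, SZ)
  →2  SZ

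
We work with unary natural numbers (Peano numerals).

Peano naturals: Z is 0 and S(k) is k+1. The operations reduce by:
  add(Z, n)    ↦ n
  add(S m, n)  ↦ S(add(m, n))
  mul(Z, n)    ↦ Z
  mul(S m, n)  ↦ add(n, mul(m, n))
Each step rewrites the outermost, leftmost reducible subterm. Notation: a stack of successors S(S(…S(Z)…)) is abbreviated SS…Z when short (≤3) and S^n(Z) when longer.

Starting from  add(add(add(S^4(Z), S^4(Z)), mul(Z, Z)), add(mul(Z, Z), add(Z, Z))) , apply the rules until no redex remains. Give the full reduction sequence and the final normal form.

  start: add(add(add(S^4(Z), S^4(Z)), mul(Z, Z)), add(mul(Z, Z), add(Z, Z)))
  [1] add(add(S(add(SSSZ, S^4(Z))), mul(Z, Z)), add(mul(Z, Z), add(Z, Z)))
  [2] add(S(add(add(SSSZ, S^4(Z)), mul(Z, Z))), add(mul(Z, Z), add(Z, Z)))
  [3] S(add(add(add(SSSZ, S^4(Z)), mul(Z, Z)), add(mul(Z, Z), add(Z, Z))))
  [4] S(add(add(S(add(SSZ, S^4(Z))), mul(Z, Z)), add(mul(Z, Z), add(Z, Z))))
  [5] S(add(S(add(add(SSZ, S^4(Z)), mul(Z, Z))), add(mul(Z, Z), add(Z, Z))))
  [6] S(S(add(add(add(SSZ, S^4(Z)), mul(Z, Z)), add(mul(Z, Z), add(Z, Z)))))
  [7] S(S(add(add(S(add(SZ, S^4(Z))), mul(Z, Z)), add(mul(Z, Z), add(Z, Z)))))
  [8] S(S(add(S(add(add(SZ, S^4(Z)), mul(Z, Z))), add(mul(Z, Z), add(Z, Z)))))
  [9] S(S(S(add(add(add(SZ, S^4(Z)), mul(Z, Z)), add(mul(Z, Z), add(Z, Z))))))
  [10] S(S(S(add(add(S(add(Z, S^4(Z))), mul(Z, Z)), add(mul(Z, Z), add(Z, Z))))))
  [11] S(S(S(add(S(add(add(Z, S^4(Z)), mul(Z, Z))), add(mul(Z, Z), add(Z, Z))))))
  [12] S(S(S(S(add(add(add(Z, S^4(Z)), mul(Z, Z)), add(mul(Z, Z), add(Z, Z)))))))
  [13] S(S(S(S(add(add(S^4(Z), mul(Z, Z)), add(mul(Z, Z), add(Z, Z)))))))
  [14] S(S(S(S(add(S(add(SSSZ, mul(Z, Z))), add(mul(Z, Z), add(Z, Z)))))))
  [15] S(S(S(S(S(add(add(SSSZ, mul(Z, Z)), add(mul(Z, Z), add(Z, Z))))))))
  [16] S(S(S(S(S(add(S(add(SSZ, mul(Z, Z))), add(mul(Z, Z), add(Z, Z))))))))
  [17] S(S(S(S(S(S(add(add(SSZ, mul(Z, Z)), add(mul(Z, Z), add(Z, Z)))))))))
  [18] S(S(S(S(S(S(add(S(add(SZ, mul(Z, Z))), add(mul(Z, Z), add(Z, Z)))))))))
  [19] S(S(S(S(S(S(S(add(add(SZ, mul(Z, Z)), add(mul(Z, Z), add(Z, Z))))))))))
  [20] S(S(S(S(S(S(S(add(S(add(Z, mul(Z, Z))), add(mul(Z, Z), add(Z, Z))))))))))
  [21] S(S(S(S(S(S(S(S(add(add(Z, mul(Z, Z)), add(mul(Z, Z), add(Z, Z)))))))))))
  [22] S(S(S(S(S(S(S(S(add(mul(Z, Z), add(mul(Z, Z), add(Z, Z)))))))))))
  [23] S(S(S(S(S(S(S(S(add(Z, add(mul(Z, Z), add(Z, Z)))))))))))
  [24] S(S(S(S(S(S(S(S(add(mul(Z, Z), add(Z, Z))))))))))
  [25] S(S(S(S(S(S(S(S(add(Z, add(Z, Z))))))))))
  [26] S(S(S(S(S(S(S(S(add(Z, Z)))))))))
  [27] S^8(Z)

Answer: normal form = S^8(Z)  (in 27 steps)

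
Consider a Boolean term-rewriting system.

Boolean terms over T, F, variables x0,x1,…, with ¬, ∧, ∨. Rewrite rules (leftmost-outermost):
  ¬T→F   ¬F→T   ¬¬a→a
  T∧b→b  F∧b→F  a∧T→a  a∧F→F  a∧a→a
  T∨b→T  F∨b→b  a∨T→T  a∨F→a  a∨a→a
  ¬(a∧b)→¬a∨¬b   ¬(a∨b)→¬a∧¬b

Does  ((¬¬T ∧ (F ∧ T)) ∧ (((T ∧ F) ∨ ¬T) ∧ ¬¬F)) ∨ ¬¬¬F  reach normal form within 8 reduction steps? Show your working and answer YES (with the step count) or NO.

  start: ((¬¬T ∧ (F ∧ T)) ∧ (((T ∧ F) ∨ ¬T) ∧ ¬¬F)) ∨ ¬¬¬F
  [1] ((T ∧ (F ∧ T)) ∧ (((T ∧ F) ∨ ¬T) ∧ ¬¬F)) ∨ ¬¬¬F
  [2] ((F ∧ T) ∧ (((T ∧ F) ∨ ¬T) ∧ ¬¬F)) ∨ ¬¬¬F
  [3] (F ∧ (((T ∧ F) ∨ ¬T) ∧ ¬¬F)) ∨ ¬¬¬F
  [4] F ∨ ¬¬¬F
  [5] ¬¬¬F
  [6] ¬F
  [7] T

Answer: YES — reaches normal form T in 7 ≤ 8 steps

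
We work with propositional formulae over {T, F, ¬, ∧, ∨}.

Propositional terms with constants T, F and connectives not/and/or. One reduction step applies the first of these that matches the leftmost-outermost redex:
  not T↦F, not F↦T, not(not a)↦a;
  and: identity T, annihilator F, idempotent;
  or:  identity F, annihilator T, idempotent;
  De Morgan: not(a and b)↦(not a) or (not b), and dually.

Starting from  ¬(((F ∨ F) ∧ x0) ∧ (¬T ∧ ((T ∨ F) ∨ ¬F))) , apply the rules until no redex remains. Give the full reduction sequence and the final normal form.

  start: ¬(((F ∨ F) ∧ x0) ∧ (¬T ∧ ((T ∨ F) ∨ ¬F)))
  →1  ¬((F ∨ F) ∧ x0) ∨ ¬(¬T ∧ ((T ∨ F) ∨ ¬F))
  →2  (¬(F ∨ F) ∨ ¬x0) ∨ ¬(¬T ∧ ((T ∨ F) ∨ ¬F))
  →3  ((¬F ∧ ¬F) ∨ ¬x0) ∨ ¬(¬T ∧ ((T ∨ F) ∨ ¬F))
  →4  (¬F ∨ ¬x0) ∨ ¬(¬T ∧ ((T ∨ F) ∨ ¬F))
  →5  (T ∨ ¬x0) ∨ ¬(¬T ∧ ((T ∨ F) ∨ ¬F))
  →6  T ∨ ¬(¬T ∧ ((T ∨ F) ∨ ¬F))
  →7  T

Answer: normal form = T  (in 7 steps)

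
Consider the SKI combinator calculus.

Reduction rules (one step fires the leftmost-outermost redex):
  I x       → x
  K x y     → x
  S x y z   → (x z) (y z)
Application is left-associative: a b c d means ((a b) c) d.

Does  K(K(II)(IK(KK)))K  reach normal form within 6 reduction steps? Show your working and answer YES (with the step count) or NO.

  start: K(K(II)(IK(KK)))K
  step 1: K(II)(IK(KK))
  step 2: II
  step 3: I

Answer: YES — reaches normal form I in 3 ≤ 6 steps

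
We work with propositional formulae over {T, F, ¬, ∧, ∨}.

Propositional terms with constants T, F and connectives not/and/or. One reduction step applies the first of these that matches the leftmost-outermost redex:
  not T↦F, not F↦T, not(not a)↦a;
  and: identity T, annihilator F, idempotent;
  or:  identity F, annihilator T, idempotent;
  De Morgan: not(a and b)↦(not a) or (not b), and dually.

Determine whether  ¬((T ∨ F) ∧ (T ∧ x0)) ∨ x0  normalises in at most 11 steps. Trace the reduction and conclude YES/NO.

Answer: YES — reaches normal form ¬x0 ∨ x0 in 8 ≤ 11 steps

Derivation:
  start: ¬((T ∨ F) ∧ (T ∧ x0)) ∨ x0
  →1  (¬(T ∨ F) ∨ ¬(T ∧ x0)) ∨ x0
  →2  ((¬T ∧ ¬F) ∨ ¬(T ∧ x0)) ∨ x0
  →3  ((F ∧ ¬F) ∨ ¬(T ∧ x0)) ∨ x0
  →4  (F ∨ ¬(T ∧ x0)) ∨ x0
  →5  ¬(T ∧ x0) ∨ x0
  →6  (¬T ∨ ¬x0) ∨ x0
  →7  (F ∨ ¬x0) ∨ x0
  →8  ¬x0 ∨ x0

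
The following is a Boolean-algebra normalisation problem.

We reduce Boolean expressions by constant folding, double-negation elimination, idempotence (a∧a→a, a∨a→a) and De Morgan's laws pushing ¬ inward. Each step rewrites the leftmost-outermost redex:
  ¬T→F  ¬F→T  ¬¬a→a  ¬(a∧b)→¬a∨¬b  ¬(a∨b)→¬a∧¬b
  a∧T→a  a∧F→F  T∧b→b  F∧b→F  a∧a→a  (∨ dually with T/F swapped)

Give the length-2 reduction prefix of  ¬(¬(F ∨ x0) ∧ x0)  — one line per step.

Answer: after 2 steps: (F ∨ x0) ∨ ¬x0

Derivation:
  start: ¬(¬(F ∨ x0) ∧ x0)
  [1] ¬¬(F ∨ x0) ∨ ¬x0
  [2] (F ∨ x0) ∨ ¬x0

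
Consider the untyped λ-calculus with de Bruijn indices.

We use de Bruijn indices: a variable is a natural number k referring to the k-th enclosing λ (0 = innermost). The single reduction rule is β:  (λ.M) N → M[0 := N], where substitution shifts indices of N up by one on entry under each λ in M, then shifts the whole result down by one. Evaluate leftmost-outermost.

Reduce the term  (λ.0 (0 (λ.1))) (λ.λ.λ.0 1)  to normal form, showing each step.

  start: (λ.0 (0 (λ.1))) (λ.λ.λ.0 1)
  step 1: (λ.λ.λ.0 1) ((λ.λ.λ.0 1) (λ.λ.λ.λ.0 1))
  step 2: λ.λ.0 1

Answer: normal form = λ.λ.0 1  (in 2 steps)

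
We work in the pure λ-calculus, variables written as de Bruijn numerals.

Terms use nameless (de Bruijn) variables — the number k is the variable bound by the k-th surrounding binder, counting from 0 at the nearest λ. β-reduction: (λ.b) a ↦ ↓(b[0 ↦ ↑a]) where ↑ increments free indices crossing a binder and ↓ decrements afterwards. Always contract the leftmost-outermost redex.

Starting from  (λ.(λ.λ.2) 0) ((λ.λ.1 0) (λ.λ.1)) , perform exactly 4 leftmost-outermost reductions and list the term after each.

Answer: after 4 steps: λ.λ.λ.1

Derivation:
  start: (λ.(λ.λ.2) 0) ((λ.λ.1 0) (λ.λ.1))
  step 1: (λ.λ.(λ.λ.1 0) (λ.λ.1)) ((λ.λ.1 0) (λ.λ.1))
  step 2: λ.(λ.λ.1 0) (λ.λ.1)
  step 3: λ.λ.(λ.λ.1) 0
  step 4: λ.λ.λ.1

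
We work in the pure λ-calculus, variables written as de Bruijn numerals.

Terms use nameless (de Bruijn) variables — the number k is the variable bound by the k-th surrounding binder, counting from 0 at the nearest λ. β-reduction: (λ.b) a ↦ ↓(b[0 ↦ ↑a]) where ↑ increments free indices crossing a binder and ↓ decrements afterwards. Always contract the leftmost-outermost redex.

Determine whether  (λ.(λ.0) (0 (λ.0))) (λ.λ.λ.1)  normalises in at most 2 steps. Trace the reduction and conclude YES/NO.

Answer: NO — after 2 steps the term is (λ.λ.λ.1) (λ.0), not yet normal

Reduction:
  start: (λ.(λ.0) (0 (λ.0))) (λ.λ.λ.1)
  step 1: (λ.0) ((λ.λ.λ.1) (λ.0))
  step 2: (λ.λ.λ.1) (λ.0)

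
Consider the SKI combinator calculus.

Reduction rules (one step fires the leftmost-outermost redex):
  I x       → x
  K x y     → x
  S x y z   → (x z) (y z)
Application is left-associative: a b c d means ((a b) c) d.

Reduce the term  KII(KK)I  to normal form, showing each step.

Answer: normal form = K  (in 3 steps)

Reduction:
  start: KII(KK)I
  →1  I(KK)I
  →2  KKI
  →3  K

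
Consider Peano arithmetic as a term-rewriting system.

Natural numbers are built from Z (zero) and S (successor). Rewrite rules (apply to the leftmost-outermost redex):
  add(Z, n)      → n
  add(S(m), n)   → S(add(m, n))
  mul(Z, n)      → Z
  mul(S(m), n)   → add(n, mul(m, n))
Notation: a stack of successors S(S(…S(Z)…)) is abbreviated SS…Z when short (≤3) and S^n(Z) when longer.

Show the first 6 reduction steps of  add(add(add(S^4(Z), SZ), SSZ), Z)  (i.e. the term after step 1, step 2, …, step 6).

Answer: after 6 steps: S(S(add(add(add(SSZ, SZ), SSZ), Z)))

Working:
  start: add(add(add(S^4(Z), SZ), SSZ), Z)
  →1  add(add(S(add(SSSZ, SZ)), SSZ), Z)
  →2  add(S(add(add(SSSZ, SZ), SSZ)), Z)
  →3  S(add(add(add(SSSZ, SZ), SSZ), Z))
  →4  S(add(add(S(add(SSZ, SZ)), SSZ), Z))
  →5  S(add(S(add(add(SSZ, SZ), SSZ)), Z))
  →6  S(S(add(add(add(SSZ, SZ), SSZ), Z)))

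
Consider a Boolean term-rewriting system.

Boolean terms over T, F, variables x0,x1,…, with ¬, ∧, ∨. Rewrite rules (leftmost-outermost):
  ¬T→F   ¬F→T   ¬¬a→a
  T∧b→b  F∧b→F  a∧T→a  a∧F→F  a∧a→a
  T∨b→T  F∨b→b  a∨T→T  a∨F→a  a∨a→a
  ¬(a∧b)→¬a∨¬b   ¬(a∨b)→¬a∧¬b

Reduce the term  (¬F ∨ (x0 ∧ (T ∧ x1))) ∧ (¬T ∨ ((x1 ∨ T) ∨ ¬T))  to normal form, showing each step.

Answer: normal form = T  (in 7 steps)

Reduction:
  start: (¬F ∨ (x0 ∧ (T ∧ x1))) ∧ (¬T ∨ ((x1 ∨ T) ∨ ¬T))
  →1  (T ∨ (x0 ∧ (T ∧ x1))) ∧ (¬T ∨ ((x1 ∨ T) ∨ ¬T))
  →2  T ∧ (¬T ∨ ((x1 ∨ T) ∨ ¬T))
  →3  ¬T ∨ ((x1 ∨ T) ∨ ¬T)
  →4  F ∨ ((x1 ∨ T) ∨ ¬T)
  →5  (x1 ∨ T) ∨ ¬T
  →6  T ∨ ¬T
  →7  T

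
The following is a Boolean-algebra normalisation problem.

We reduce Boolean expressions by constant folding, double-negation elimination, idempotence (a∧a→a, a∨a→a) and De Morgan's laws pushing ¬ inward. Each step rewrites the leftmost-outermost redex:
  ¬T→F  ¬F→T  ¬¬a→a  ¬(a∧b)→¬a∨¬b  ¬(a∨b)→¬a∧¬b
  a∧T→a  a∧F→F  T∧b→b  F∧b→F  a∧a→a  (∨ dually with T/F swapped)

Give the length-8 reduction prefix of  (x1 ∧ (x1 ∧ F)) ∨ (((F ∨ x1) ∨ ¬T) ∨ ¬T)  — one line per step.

Answer: after 8 steps: x1

Derivation:
  start: (x1 ∧ (x1 ∧ F)) ∨ (((F ∨ x1) ∨ ¬T) ∨ ¬T)
  step 1: (x1 ∧ F) ∨ (((F ∨ x1) ∨ ¬T) ∨ ¬T)
  step 2: F ∨ (((F ∨ x1) ∨ ¬T) ∨ ¬T)
  step 3: ((F ∨ x1) ∨ ¬T) ∨ ¬T
  step 4: (x1 ∨ ¬T) ∨ ¬T
  step 5: (x1 ∨ F) ∨ ¬T
  step 6: x1 ∨ ¬T
  step 7: x1 ∨ F
  step 8: x1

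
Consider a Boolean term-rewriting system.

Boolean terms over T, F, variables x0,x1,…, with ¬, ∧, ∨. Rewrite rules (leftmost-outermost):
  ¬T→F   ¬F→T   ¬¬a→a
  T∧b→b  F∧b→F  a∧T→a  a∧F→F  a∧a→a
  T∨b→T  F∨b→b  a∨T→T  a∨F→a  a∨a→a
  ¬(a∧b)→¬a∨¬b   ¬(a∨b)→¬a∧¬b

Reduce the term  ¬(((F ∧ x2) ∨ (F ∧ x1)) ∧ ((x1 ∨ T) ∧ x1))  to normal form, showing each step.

Answer: normal form = T  (in 10 steps)

Reduction:
  start: ¬(((F ∧ x2) ∨ (F ∧ x1)) ∧ ((x1 ∨ T) ∧ x1))
  step 1: ¬((F ∧ x2) ∨ (F ∧ x1)) ∨ ¬((x1 ∨ T) ∧ x1)
  step 2: (¬(F ∧ x2) ∧ ¬(F ∧ x1)) ∨ ¬((x1 ∨ T) ∧ x1)
  step 3: ((¬F ∨ ¬x2) ∧ ¬(F ∧ x1)) ∨ ¬((x1 ∨ T) ∧ x1)
  step 4: ((T ∨ ¬x2) ∧ ¬(F ∧ x1)) ∨ ¬((x1 ∨ T) ∧ x1)
  step 5: (T ∧ ¬(F ∧ x1)) ∨ ¬((x1 ∨ T) ∧ x1)
  step 6: ¬(F ∧ x1) ∨ ¬((x1 ∨ T) ∧ x1)
  step 7: (¬F ∨ ¬x1) ∨ ¬((x1 ∨ T) ∧ x1)
  step 8: (T ∨ ¬x1) ∨ ¬((x1 ∨ T) ∧ x1)
  step 9: T ∨ ¬((x1 ∨ T) ∧ x1)
  step 10: T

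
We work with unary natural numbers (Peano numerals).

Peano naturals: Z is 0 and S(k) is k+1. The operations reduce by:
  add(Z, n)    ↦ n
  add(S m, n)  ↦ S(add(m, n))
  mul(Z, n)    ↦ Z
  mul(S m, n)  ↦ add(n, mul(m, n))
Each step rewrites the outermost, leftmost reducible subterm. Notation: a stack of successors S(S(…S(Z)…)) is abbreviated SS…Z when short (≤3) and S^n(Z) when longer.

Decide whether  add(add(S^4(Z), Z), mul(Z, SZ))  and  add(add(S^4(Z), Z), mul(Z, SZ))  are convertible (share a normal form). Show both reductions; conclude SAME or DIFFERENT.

Answer: SAME — A ⇓ S^4(Z), B ⇓ S^4(Z)

Reduction:
Term A:
  start: add(add(S^4(Z), Z), mul(Z, SZ))
  [1] add(S(add(SSSZ, Z)), mul(Z, SZ))
  [2] S(add(add(SSSZ, Z), mul(Z, SZ)))
  [3] S(add(S(add(SSZ, Z)), mul(Z, SZ)))
  [4] S(S(add(add(SSZ, Z), mul(Z, SZ))))
  [5] S(S(add(S(add(SZ, Z)), mul(Z, SZ))))
  [6] S(S(S(add(add(SZ, Z), mul(Z, SZ)))))
  [7] S(S(S(add(S(add(Z, Z)), mul(Z, SZ)))))
  [8] S(S(S(S(add(add(Z, Z), mul(Z, SZ))))))
  [9] S(S(S(S(add(Z, mul(Z, SZ))))))
  [10] S(S(S(S(mul(Z, SZ)))))
  [11] S^4(Z)

Term B:
  start: add(add(S^4(Z), Z), mul(Z, SZ))
  [1] add(S(add(SSSZ, Z)), mul(Z, SZ))
  [2] S(add(add(SSSZ, Z), mul(Z, SZ)))
  [3] S(add(S(add(SSZ, Z)), mul(Z, SZ)))
  [4] S(S(add(add(SSZ, Z), mul(Z, SZ))))
  [5] S(S(add(S(add(SZ, Z)), mul(Z, SZ))))
  [6] S(S(S(add(add(SZ, Z), mul(Z, SZ)))))
  [7] S(S(S(add(S(add(Z, Z)), mul(Z, SZ)))))
  [8] S(S(S(S(add(add(Z, Z), mul(Z, SZ))))))
  [9] S(S(S(S(add(Z, mul(Z, SZ))))))
  [10] S(S(S(S(mul(Z, SZ)))))
  [11] S^4(Z)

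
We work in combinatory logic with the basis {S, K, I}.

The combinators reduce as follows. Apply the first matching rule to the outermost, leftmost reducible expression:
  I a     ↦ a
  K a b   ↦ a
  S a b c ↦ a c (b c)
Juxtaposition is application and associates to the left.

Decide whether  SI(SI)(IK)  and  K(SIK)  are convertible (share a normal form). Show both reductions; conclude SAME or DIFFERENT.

Answer: SAME — A ⇓ K(SIK), B ⇓ K(SIK)

Working:
Term A:
  start: SI(SI)(IK)
  →1  I(IK)(SI(IK))
  →2  IK(SI(IK))
  →3  K(SI(IK))
  →4  K(SIK)

Term B:
  start: K(SIK)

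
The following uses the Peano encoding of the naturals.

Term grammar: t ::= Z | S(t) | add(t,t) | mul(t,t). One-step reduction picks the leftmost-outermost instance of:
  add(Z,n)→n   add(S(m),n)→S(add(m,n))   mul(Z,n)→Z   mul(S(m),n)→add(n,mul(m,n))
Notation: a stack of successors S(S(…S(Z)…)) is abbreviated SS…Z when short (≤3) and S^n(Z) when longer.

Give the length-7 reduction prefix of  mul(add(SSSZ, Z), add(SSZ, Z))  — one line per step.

Answer: after 7 steps: S(S(add(Z, mul(add(SSZ, Z), add(SSZ, Z)))))

Reduction:
  start: mul(add(SSSZ, Z), add(SSZ, Z))
  [1] mul(S(add(SSZ, Z)), add(SSZ, Z))
  [2] add(add(SSZ, Z), mul(add(SSZ, Z), add(SSZ, Z)))
  [3] add(S(add(SZ, Z)), mul(add(SSZ, Z), add(SSZ, Z)))
  [4] S(add(add(SZ, Z), mul(add(SSZ, Z), add(SSZ, Z))))
  [5] S(add(S(add(Z, Z)), mul(add(SSZ, Z), add(SSZ, Z))))
  [6] S(S(add(add(Z, Z), mul(add(SSZ, Z), add(SSZ, Z)))))
  [7] S(S(add(Z, mul(add(SSZ, Z), add(SSZ, Z)))))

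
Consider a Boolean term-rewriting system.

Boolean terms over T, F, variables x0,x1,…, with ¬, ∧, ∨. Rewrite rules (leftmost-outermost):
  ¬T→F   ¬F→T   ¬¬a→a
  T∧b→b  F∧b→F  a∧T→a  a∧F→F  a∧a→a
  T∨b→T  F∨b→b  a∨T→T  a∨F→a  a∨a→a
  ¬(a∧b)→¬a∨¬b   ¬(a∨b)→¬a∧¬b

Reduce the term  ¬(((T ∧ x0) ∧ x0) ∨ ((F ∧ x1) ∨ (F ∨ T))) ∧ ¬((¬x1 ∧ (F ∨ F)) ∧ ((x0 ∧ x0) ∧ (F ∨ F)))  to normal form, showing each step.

Answer: normal form = F  (in 17 steps)

Derivation:
  start: ¬(((T ∧ x0) ∧ x0) ∨ ((F ∧ x1) ∨ (F ∨ T))) ∧ ¬((¬x1 ∧ (F ∨ F)) ∧ ((x0 ∧ x0) ∧ (F ∨ F)))
  [1] (¬((T ∧ x0) ∧ x0) ∧ ¬((F ∧ x1) ∨ (F ∨ T))) ∧ ¬((¬x1 ∧ (F ∨ F)) ∧ ((x0 ∧ x0) ∧ (F ∨ F)))
  [2] ((¬(T ∧ x0) ∨ ¬x0) ∧ ¬((F ∧ x1) ∨ (F ∨ T))) ∧ ¬((¬x1 ∧ (F ∨ F)) ∧ ((x0 ∧ x0) ∧ (F ∨ F)))
  [3] (((¬T ∨ ¬x0) ∨ ¬x0) ∧ ¬((F ∧ x1) ∨ (F ∨ T))) ∧ ¬((¬x1 ∧ (F ∨ F)) ∧ ((x0 ∧ x0) ∧ (F ∨ F)))
  [4] (((F ∨ ¬x0) ∨ ¬x0) ∧ ¬((F ∧ x1) ∨ (F ∨ T))) ∧ ¬((¬x1 ∧ (F ∨ F)) ∧ ((x0 ∧ x0) ∧ (F ∨ F)))
  [5] ((¬x0 ∨ ¬x0) ∧ ¬((F ∧ x1) ∨ (F ∨ T))) ∧ ¬((¬x1 ∧ (F ∨ F)) ∧ ((x0 ∧ x0) ∧ (F ∨ F)))
  [6] (¬x0 ∧ ¬((F ∧ x1) ∨ (F ∨ T))) ∧ ¬((¬x1 ∧ (F ∨ F)) ∧ ((x0 ∧ x0) ∧ (F ∨ F)))
  [7] (¬x0 ∧ (¬(F ∧ x1) ∧ ¬(F ∨ T))) ∧ ¬((¬x1 ∧ (F ∨ F)) ∧ ((x0 ∧ x0) ∧ (F ∨ F)))
  [8] (¬x0 ∧ ((¬F ∨ ¬x1) ∧ ¬(F ∨ T))) ∧ ¬((¬x1 ∧ (F ∨ F)) ∧ ((x0 ∧ x0) ∧ (F ∨ F)))
  [9] (¬x0 ∧ ((T ∨ ¬x1) ∧ ¬(F ∨ T))) ∧ ¬((¬x1 ∧ (F ∨ F)) ∧ ((x0 ∧ x0) ∧ (F ∨ F)))
  [10] (¬x0 ∧ (T ∧ ¬(F ∨ T))) ∧ ¬((¬x1 ∧ (F ∨ F)) ∧ ((x0 ∧ x0) ∧ (F ∨ F)))
  [11] (¬x0 ∧ ¬(F ∨ T)) ∧ ¬((¬x1 ∧ (F ∨ F)) ∧ ((x0 ∧ x0) ∧ (F ∨ F)))
  [12] (¬x0 ∧ (¬F ∧ ¬T)) ∧ ¬((¬x1 ∧ (F ∨ F)) ∧ ((x0 ∧ x0) ∧ (F ∨ F)))
  [13] (¬x0 ∧ (T ∧ ¬T)) ∧ ¬((¬x1 ∧ (F ∨ F)) ∧ ((x0 ∧ x0) ∧ (F ∨ F)))
  [14] (¬x0 ∧ ¬T) ∧ ¬((¬x1 ∧ (F ∨ F)) ∧ ((x0 ∧ x0) ∧ (F ∨ F)))
  [15] (¬x0 ∧ F) ∧ ¬((¬x1 ∧ (F ∨ F)) ∧ ((x0 ∧ x0) ∧ (F ∨ F)))
  [16] F ∧ ¬((¬x1 ∧ (F ∨ F)) ∧ ((x0 ∧ x0) ∧ (F ∨ F)))
  [17] F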